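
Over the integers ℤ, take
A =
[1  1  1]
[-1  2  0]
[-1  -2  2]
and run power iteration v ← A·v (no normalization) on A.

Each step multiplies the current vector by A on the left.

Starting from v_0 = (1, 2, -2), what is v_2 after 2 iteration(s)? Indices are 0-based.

v_0 = (1, 2, -2).
v_1 = A·v_0 = (1, 3, -9).
v_2 = A·v_1 = (-5, 5, -25).

v_2 = (-5, 5, -25)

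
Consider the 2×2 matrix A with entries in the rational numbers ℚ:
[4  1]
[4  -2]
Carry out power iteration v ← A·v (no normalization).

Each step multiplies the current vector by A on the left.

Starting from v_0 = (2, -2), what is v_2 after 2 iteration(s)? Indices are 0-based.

v_2 = (36, 0)

v_0 = (2, -2).
v_1 = A·v_0 = (6, 12).
v_2 = A·v_1 = (36, 0).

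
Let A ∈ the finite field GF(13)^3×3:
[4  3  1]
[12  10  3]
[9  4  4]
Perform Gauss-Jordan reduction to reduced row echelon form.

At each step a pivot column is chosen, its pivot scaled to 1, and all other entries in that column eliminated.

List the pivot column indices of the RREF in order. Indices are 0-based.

pivot columns: 0, 1, 2

pivot(0,0)=4: scale R0 → (1, 4, 10)
  clear (1,0): R1 −= (12)R0 → (0, 1, 0)
  clear (2,0): R2 −= (9)R0 → (0, 7, 5)
pivot(1,1)=1: scale R1 → (0, 1, 0)
  clear (0,1): R0 −= (4)R1 → (1, 0, 10)
  clear (2,1): R2 −= (7)R1 → (0, 0, 5)
pivot(2,2)=5: scale R2 → (0, 0, 1)
  clear (0,2): R0 −= (10)R2 → (1, 0, 0)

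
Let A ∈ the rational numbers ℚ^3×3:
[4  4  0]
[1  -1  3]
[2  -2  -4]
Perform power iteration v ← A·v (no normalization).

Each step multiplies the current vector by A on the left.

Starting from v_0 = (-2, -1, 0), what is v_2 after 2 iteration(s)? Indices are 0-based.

v_0 = (-2, -1, 0).
v_1 = A·v_0 = (-12, -1, -2).
v_2 = A·v_1 = (-52, -17, -14).

v_2 = (-52, -17, -14)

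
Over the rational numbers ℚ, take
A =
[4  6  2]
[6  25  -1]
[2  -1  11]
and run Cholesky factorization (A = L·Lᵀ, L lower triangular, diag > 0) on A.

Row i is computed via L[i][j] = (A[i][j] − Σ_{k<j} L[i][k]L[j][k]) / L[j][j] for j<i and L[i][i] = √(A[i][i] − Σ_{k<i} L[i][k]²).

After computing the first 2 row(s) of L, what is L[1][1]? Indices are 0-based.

Step 1: L[0][0] = √(4) = 2.
  L[1][0] = (6) / L[0][0] = 3.
Step 2: L[1][1] = √(16) = 4.

L[1][1] = 4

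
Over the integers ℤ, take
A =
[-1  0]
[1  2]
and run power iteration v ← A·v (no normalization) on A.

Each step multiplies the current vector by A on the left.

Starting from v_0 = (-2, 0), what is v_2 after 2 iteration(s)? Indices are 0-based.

v_2 = (-2, -2)

v_0 = (-2, 0).
v_1 = A·v_0 = (2, -2).
v_2 = A·v_1 = (-2, -2).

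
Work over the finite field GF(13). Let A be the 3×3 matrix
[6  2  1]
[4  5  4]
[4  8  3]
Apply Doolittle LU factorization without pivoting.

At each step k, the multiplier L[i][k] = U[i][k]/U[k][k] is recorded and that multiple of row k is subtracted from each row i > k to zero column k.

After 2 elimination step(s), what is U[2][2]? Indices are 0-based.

U[2][2] = 1

Step 1: pivot at (0,0) is 6.
  row1 ← row1 − (5)·row0  ⇒  L[1][0]=5, U row1=(0, 8, 12)
  row2 ← row2 − (5)·row0  ⇒  L[2][0]=5, U row2=(0, 11, 11)
Step 2: pivot at (1,1) is 8.
  row2 ← row2 − (3)·row1  ⇒  L[2][1]=3, U row2=(0, 0, 1)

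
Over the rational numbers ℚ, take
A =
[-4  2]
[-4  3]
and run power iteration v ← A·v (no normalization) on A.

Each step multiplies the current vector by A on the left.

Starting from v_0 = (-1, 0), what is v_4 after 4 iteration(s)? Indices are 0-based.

v_4 = (-56, -36)

v_0 = (-1, 0).
v_1 = A·v_0 = (4, 4).
v_2 = A·v_1 = (-8, -4).
v_3 = A·v_2 = (24, 20).
v_4 = A·v_3 = (-56, -36).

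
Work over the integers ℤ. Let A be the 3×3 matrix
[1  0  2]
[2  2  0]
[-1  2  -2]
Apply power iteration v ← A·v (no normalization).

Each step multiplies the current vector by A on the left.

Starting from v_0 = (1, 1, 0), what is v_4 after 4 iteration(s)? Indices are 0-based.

v_4 = (27, 78, 25)

v_0 = (1, 1, 0).
v_1 = A·v_0 = (1, 4, 1).
v_2 = A·v_1 = (3, 10, 5).
v_3 = A·v_2 = (13, 26, 7).
v_4 = A·v_3 = (27, 78, 25).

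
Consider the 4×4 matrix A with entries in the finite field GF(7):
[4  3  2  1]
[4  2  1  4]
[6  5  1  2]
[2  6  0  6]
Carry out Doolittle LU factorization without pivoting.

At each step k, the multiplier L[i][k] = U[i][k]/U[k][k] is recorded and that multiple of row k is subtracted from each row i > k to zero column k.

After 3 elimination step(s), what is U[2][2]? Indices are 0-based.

U[2][2] = 1

k=0: U[0][0]=4
  eliminate (1,0): mult=1, new row 1: (0, 6, 6, 3); set L[1][0]=1
  eliminate (2,0): mult=5, new row 2: (0, 4, 5, 4); set L[2][0]=5
  eliminate (3,0): mult=4, new row 3: (0, 1, 6, 2); set L[3][0]=4
k=1: U[1][1]=6
  eliminate (2,1): mult=3, new row 2: (0, 0, 1, 2); set L[2][1]=3
  eliminate (3,1): mult=6, new row 3: (0, 0, 5, 5); set L[3][1]=6
k=2: U[2][2]=1
  eliminate (3,2): mult=5, new row 3: (0, 0, 0, 2); set L[3][2]=5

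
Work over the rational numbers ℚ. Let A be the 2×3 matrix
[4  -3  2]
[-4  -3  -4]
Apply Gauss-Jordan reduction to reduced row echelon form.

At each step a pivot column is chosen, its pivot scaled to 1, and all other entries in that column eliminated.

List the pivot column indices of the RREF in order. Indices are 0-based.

pivot(0,0)=4: scale R0 → (1, -3/4, 1/2)
  clear (1,0): R1 −= (-4)R0 → (0, -6, -2)
pivot(1,1)=-6: scale R1 → (0, 1, 1/3)
  clear (0,1): R0 −= (-3/4)R1 → (1, 0, 3/4)

pivot columns: 0, 1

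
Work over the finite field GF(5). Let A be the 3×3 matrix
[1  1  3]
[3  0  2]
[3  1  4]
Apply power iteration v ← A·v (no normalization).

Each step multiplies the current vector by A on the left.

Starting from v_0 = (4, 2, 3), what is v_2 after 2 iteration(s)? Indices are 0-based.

v_0 = (4, 2, 3).
v_1 = A·v_0 = (0, 3, 1).
v_2 = A·v_1 = (1, 2, 2).

v_2 = (1, 2, 2)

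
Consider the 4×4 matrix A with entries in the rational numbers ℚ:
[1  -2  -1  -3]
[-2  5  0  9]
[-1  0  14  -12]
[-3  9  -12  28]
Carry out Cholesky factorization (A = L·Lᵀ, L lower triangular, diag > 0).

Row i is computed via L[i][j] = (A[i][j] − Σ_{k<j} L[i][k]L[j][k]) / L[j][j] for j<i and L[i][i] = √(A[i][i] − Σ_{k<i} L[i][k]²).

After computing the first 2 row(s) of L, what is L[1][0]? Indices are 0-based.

Step 1: L[0][0] = √(1) = 1.
  L[1][0] = (-2) / L[0][0] = -2.
Step 2: L[1][1] = √(1) = 1.

L[1][0] = -2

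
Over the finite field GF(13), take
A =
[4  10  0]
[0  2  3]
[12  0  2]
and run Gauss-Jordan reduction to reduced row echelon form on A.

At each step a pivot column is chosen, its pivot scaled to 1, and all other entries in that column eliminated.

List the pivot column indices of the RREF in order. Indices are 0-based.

pivot columns: 0, 1, 2

pivot(0,0)=4: scale R0 → (1, 9, 0)
  clear (2,0): R2 −= (12)R0 → (0, 9, 2)
pivot(1,1)=2: scale R1 → (0, 1, 8)
  clear (0,1): R0 −= (9)R1 → (1, 0, 6)
  clear (2,1): R2 −= (9)R1 → (0, 0, 8)
pivot(2,2)=8: scale R2 → (0, 0, 1)
  clear (0,2): R0 −= (6)R2 → (1, 0, 0)
  clear (1,2): R1 −= (8)R2 → (0, 1, 0)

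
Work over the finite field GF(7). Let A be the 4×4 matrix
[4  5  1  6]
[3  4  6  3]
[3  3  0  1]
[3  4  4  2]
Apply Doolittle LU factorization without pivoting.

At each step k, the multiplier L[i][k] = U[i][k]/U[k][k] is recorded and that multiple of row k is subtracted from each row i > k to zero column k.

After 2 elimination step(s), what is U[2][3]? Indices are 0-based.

U[2][3] = 6

[col 0] pivot 4
  R1 -= 6*R0 → (0, 2, 0, 2)  (L[1][0] := 6)
  R2 -= 6*R0 → (0, 1, 1, 0)  (L[2][0] := 6)
  R3 -= 6*R0 → (0, 2, 5, 1)  (L[3][0] := 6)
[col 1] pivot 2
  R2 -= 4*R1 → (0, 0, 1, 6)  (L[2][1] := 4)
  R3 -= 1*R1 → (0, 0, 5, 6)  (L[3][1] := 1)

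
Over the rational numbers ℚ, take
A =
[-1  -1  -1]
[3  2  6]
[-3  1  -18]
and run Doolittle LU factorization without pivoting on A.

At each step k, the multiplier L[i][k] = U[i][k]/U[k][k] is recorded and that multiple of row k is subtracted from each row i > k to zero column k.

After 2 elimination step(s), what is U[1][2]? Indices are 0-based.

U[1][2] = 3

Step 1: pivot at (0,0) is -1.
  row1 ← row1 − (-3)·row0  ⇒  L[1][0]=-3, U row1=(0, -1, 3)
  row2 ← row2 − (3)·row0  ⇒  L[2][0]=3, U row2=(0, 4, -15)
Step 2: pivot at (1,1) is -1.
  row2 ← row2 − (-4)·row1  ⇒  L[2][1]=-4, U row2=(0, 0, -3)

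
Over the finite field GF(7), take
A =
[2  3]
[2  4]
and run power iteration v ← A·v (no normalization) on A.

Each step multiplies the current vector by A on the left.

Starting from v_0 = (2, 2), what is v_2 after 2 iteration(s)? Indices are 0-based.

v_0 = (2, 2).
v_1 = A·v_0 = (3, 5).
v_2 = A·v_1 = (0, 5).

v_2 = (0, 5)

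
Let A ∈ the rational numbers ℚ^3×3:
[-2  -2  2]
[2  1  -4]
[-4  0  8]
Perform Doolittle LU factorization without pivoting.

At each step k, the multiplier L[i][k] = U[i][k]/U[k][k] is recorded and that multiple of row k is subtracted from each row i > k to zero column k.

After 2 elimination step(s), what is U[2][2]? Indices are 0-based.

U[2][2] = -4

Step 1: pivot at (0,0) is -2.
  row1 ← row1 − (-1)·row0  ⇒  L[1][0]=-1, U row1=(0, -1, -2)
  row2 ← row2 − (2)·row0  ⇒  L[2][0]=2, U row2=(0, 4, 4)
Step 2: pivot at (1,1) is -1.
  row2 ← row2 − (-4)·row1  ⇒  L[2][1]=-4, U row2=(0, 0, -4)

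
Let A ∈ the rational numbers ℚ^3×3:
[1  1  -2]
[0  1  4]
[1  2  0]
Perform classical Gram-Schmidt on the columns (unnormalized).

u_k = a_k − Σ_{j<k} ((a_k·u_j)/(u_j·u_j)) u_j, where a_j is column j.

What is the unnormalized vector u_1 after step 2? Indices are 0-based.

u_1 = (-1/2, 1, 1/2)

Step 1: u_0 = a_0 = (1, 0, 1).
Step 2: u_1 = a_1 − (3/2)·u_0 = (-1/2, 1, 1/2).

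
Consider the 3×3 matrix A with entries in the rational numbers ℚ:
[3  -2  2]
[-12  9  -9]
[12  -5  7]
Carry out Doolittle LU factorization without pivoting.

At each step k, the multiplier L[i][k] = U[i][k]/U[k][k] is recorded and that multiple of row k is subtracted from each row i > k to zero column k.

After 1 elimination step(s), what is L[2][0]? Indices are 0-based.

L[2][0] = 4

[col 0] pivot 3
  R1 -= -4*R0 → (0, 1, -1)  (L[1][0] := -4)
  R2 -= 4*R0 → (0, 3, -1)  (L[2][0] := 4)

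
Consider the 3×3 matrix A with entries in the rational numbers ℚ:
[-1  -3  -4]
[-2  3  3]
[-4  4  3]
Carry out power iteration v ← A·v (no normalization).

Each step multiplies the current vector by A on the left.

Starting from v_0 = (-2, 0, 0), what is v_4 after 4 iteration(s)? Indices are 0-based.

v_4 = (-2306, 2432, 3072)

v_0 = (-2, 0, 0).
v_1 = A·v_0 = (2, 4, 8).
v_2 = A·v_1 = (-46, 32, 32).
v_3 = A·v_2 = (-178, 284, 408).
v_4 = A·v_3 = (-2306, 2432, 3072).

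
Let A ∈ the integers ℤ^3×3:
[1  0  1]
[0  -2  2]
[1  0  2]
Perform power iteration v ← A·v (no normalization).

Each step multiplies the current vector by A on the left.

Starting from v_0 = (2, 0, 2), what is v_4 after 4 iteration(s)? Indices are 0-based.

v_4 = (68, 36, 110)

v_0 = (2, 0, 2).
v_1 = A·v_0 = (4, 4, 6).
v_2 = A·v_1 = (10, 4, 16).
v_3 = A·v_2 = (26, 24, 42).
v_4 = A·v_3 = (68, 36, 110).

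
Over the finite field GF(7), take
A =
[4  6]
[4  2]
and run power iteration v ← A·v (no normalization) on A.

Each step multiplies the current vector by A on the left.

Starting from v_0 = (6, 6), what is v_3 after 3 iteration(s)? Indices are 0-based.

v_3 = (0, 5)

v_0 = (6, 6).
v_1 = A·v_0 = (4, 1).
v_2 = A·v_1 = (1, 4).
v_3 = A·v_2 = (0, 5).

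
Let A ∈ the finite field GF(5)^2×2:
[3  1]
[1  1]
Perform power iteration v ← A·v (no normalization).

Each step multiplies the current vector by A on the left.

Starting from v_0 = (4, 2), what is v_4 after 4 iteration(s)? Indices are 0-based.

v_0 = (4, 2).
v_1 = A·v_0 = (4, 1).
v_2 = A·v_1 = (3, 0).
v_3 = A·v_2 = (4, 3).
v_4 = A·v_3 = (0, 2).

v_4 = (0, 2)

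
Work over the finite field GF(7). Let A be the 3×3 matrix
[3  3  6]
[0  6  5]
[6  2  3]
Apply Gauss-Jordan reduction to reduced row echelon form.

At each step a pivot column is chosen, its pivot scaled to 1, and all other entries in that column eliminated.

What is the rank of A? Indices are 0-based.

step 1: normalize row 0 (÷3) = (1, 1, 2)
  row 2: subtract 6×row0 = (0, 3, 5)
step 2: normalize row 1 (÷6) = (0, 1, 2)
  row 0: subtract 1×row1 = (1, 0, 0)
  row 2: subtract 3×row1 = (0, 0, 6)
step 3: normalize row 2 (÷6) = (0, 0, 1)
  row 1: subtract 2×row2 = (0, 1, 0)

rank = 3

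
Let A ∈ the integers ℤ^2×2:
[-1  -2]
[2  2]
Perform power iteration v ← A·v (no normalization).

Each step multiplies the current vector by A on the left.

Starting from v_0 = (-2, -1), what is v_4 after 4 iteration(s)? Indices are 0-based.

v_4 = (-16, 16)

v_0 = (-2, -1).
v_1 = A·v_0 = (4, -6).
v_2 = A·v_1 = (8, -4).
v_3 = A·v_2 = (0, 8).
v_4 = A·v_3 = (-16, 16).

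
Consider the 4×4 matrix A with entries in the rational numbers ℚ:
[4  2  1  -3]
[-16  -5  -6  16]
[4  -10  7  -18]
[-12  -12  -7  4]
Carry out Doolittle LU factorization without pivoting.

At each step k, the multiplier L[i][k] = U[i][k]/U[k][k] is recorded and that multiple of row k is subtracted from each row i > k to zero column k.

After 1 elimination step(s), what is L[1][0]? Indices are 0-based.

L[1][0] = -4

Step 1: pivot at (0,0) is 4.
  row1 ← row1 − (-4)·row0  ⇒  L[1][0]=-4, U row1=(0, 3, -2, 4)
  row2 ← row2 − (1)·row0  ⇒  L[2][0]=1, U row2=(0, -12, 6, -15)
  row3 ← row3 − (-3)·row0  ⇒  L[3][0]=-3, U row3=(0, -6, -4, -5)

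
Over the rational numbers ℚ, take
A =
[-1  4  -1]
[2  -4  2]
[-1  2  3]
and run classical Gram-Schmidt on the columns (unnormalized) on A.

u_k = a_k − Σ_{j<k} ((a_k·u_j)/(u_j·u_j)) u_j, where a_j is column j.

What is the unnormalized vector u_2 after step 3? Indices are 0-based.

u_2 = (0, 8/5, 16/5)

Step 1: u_0 = a_0 = (-1, 2, -1).
Step 2: u_1 = a_1 − (-7/3)·u_0 = (5/3, 2/3, -1/3).
Step 3: u_2 = a_2 − (1/3)·u_0 − (-2/5)·u_1 = (0, 8/5, 16/5).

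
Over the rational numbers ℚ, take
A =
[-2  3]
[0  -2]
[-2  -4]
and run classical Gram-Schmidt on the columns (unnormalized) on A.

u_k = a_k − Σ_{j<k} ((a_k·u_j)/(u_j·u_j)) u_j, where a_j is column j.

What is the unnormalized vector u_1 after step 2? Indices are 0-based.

u_1 = (7/2, -2, -7/2)

Step 1: u_0 = a_0 = (-2, 0, -2).
Step 2: u_1 = a_1 − (1/4)·u_0 = (7/2, -2, -7/2).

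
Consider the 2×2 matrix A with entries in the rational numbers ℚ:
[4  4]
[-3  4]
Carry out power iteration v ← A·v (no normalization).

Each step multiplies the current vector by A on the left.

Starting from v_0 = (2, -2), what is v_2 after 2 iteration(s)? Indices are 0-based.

v_0 = (2, -2).
v_1 = A·v_0 = (0, -14).
v_2 = A·v_1 = (-56, -56).

v_2 = (-56, -56)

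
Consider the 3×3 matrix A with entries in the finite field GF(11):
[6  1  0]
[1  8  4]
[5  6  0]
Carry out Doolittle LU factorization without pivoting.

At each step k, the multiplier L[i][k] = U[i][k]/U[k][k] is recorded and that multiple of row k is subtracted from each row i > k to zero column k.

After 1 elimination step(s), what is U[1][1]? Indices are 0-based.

[col 0] pivot 6
  R1 -= 2*R0 → (0, 6, 4)  (L[1][0] := 2)
  R2 -= 10*R0 → (0, 7, 0)  (L[2][0] := 10)

U[1][1] = 6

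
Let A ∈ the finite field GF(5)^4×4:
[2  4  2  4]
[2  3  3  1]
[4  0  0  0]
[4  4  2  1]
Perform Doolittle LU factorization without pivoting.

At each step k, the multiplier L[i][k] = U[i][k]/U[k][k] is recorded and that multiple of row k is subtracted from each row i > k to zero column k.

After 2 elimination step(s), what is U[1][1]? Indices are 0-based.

k=0: U[0][0]=2
  eliminate (1,0): mult=1, new row 1: (0, 4, 1, 2); set L[1][0]=1
  eliminate (2,0): mult=2, new row 2: (0, 2, 1, 2); set L[2][0]=2
  eliminate (3,0): mult=2, new row 3: (0, 1, 3, 3); set L[3][0]=2
k=1: U[1][1]=4
  eliminate (2,1): mult=3, new row 2: (0, 0, 3, 1); set L[2][1]=3
  eliminate (3,1): mult=4, new row 3: (0, 0, 4, 0); set L[3][1]=4

U[1][1] = 4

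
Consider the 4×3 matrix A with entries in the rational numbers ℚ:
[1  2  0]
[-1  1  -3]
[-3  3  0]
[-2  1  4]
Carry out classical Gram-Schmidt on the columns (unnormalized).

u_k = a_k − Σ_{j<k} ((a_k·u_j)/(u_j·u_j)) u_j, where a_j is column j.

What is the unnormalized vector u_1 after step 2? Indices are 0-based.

u_1 = (8/3, 1/3, 1, -1/3)

Step 1: u_0 = a_0 = (1, -1, -3, -2).
Step 2: u_1 = a_1 − (-2/3)·u_0 = (8/3, 1/3, 1, -1/3).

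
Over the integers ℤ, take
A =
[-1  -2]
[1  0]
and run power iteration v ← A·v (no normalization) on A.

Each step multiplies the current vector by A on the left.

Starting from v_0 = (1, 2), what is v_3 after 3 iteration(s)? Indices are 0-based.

v_0 = (1, 2).
v_1 = A·v_0 = (-5, 1).
v_2 = A·v_1 = (3, -5).
v_3 = A·v_2 = (7, 3).

v_3 = (7, 3)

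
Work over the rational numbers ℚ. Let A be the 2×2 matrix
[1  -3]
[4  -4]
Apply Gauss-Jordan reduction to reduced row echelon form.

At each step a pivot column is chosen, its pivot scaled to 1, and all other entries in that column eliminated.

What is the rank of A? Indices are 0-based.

pivot(0,0)=1: scale R0 → (1, -3)
  clear (1,0): R1 −= (4)R0 → (0, 8)
pivot(1,1)=8: scale R1 → (0, 1)
  clear (0,1): R0 −= (-3)R1 → (1, 0)

rank = 2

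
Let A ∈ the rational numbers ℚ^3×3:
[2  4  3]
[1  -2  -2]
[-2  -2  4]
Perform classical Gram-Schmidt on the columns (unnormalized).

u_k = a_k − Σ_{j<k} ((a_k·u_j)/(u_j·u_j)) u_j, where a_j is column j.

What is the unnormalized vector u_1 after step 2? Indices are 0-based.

u_1 = (16/9, -28/9, 2/9)

Step 1: u_0 = a_0 = (2, 1, -2).
Step 2: u_1 = a_1 − (10/9)·u_0 = (16/9, -28/9, 2/9).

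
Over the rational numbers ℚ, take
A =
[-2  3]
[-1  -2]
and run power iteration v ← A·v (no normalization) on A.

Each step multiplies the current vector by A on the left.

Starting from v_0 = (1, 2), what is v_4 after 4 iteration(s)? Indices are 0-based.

v_0 = (1, 2).
v_1 = A·v_0 = (4, -5).
v_2 = A·v_1 = (-23, 6).
v_3 = A·v_2 = (64, 11).
v_4 = A·v_3 = (-95, -86).

v_4 = (-95, -86)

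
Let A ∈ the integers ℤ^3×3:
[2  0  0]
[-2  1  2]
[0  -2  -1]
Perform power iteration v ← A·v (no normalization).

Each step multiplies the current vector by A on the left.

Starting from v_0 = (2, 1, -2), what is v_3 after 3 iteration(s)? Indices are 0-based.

v_3 = (16, -3, 16)

v_0 = (2, 1, -2).
v_1 = A·v_0 = (4, -7, 0).
v_2 = A·v_1 = (8, -15, 14).
v_3 = A·v_2 = (16, -3, 16).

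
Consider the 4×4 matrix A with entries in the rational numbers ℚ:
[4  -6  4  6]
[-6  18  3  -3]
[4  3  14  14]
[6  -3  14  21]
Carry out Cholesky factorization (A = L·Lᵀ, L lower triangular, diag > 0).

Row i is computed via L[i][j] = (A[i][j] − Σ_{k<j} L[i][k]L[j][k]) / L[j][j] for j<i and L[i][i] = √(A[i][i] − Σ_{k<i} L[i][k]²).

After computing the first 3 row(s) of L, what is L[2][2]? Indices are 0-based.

L[2][2] = 1

Step 1: L[0][0] = √(4) = 2.
  L[1][0] = (-6) / L[0][0] = -3.
Step 2: L[1][1] = √(9) = 3.
  L[2][0] = (4) / L[0][0] = 2.
  L[2][1] = (9) / L[1][1] = 3.
Step 3: L[2][2] = √(1) = 1.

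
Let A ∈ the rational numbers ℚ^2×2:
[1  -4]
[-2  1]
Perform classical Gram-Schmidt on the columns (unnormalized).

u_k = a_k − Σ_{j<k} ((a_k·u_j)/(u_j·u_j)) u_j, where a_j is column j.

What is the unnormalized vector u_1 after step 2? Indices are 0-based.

u_1 = (-14/5, -7/5)

Step 1: u_0 = a_0 = (1, -2).
Step 2: u_1 = a_1 − (-6/5)·u_0 = (-14/5, -7/5).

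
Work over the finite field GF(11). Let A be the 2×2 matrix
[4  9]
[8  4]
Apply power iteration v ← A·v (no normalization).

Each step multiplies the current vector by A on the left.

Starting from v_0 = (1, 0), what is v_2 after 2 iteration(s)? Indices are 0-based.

v_0 = (1, 0).
v_1 = A·v_0 = (4, 8).
v_2 = A·v_1 = (0, 9).

v_2 = (0, 9)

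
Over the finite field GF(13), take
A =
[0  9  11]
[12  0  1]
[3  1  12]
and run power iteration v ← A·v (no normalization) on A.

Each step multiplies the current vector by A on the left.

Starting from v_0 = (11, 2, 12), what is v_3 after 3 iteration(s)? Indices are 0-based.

v_0 = (11, 2, 12).
v_1 = A·v_0 = (7, 1, 10).
v_2 = A·v_1 = (2, 3, 12).
v_3 = A·v_2 = (3, 10, 10).

v_3 = (3, 10, 10)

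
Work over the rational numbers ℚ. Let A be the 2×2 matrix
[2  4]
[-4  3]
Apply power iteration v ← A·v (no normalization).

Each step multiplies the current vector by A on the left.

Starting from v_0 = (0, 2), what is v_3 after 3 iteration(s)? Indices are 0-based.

v_3 = (24, -202)

v_0 = (0, 2).
v_1 = A·v_0 = (8, 6).
v_2 = A·v_1 = (40, -14).
v_3 = A·v_2 = (24, -202).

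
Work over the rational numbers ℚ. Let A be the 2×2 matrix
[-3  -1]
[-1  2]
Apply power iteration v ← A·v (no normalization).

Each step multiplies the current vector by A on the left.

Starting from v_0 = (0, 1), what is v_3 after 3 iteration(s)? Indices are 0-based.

v_0 = (0, 1).
v_1 = A·v_0 = (-1, 2).
v_2 = A·v_1 = (1, 5).
v_3 = A·v_2 = (-8, 9).

v_3 = (-8, 9)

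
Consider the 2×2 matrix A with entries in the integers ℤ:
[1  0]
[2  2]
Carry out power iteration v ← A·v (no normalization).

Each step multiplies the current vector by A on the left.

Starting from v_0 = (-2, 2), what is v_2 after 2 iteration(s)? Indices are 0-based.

v_0 = (-2, 2).
v_1 = A·v_0 = (-2, 0).
v_2 = A·v_1 = (-2, -4).

v_2 = (-2, -4)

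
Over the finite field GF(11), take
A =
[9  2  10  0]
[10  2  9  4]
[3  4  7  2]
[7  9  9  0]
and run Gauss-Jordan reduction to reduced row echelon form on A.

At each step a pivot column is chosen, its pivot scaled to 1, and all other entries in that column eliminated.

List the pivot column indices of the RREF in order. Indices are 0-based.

pivot(0,0)=9: scale R0 → (1, 10, 6, 0)
  clear (1,0): R1 −= (10)R0 → (0, 1, 4, 4)
  clear (2,0): R2 −= (3)R0 → (0, 7, 0, 2)
  clear (3,0): R3 −= (7)R0 → (0, 5, 0, 0)
pivot(1,1)=1: scale R1 → (0, 1, 4, 4)
  clear (0,1): R0 −= (10)R1 → (1, 0, 10, 4)
  clear (2,1): R2 −= (7)R1 → (0, 0, 5, 7)
  clear (3,1): R3 −= (5)R1 → (0, 0, 2, 2)
pivot(2,2)=5: scale R2 → (0, 0, 1, 8)
  clear (0,2): R0 −= (10)R2 → (1, 0, 0, 1)
  clear (1,2): R1 −= (4)R2 → (0, 1, 0, 5)
  clear (3,2): R3 −= (2)R2 → (0, 0, 0, 8)
pivot(3,3)=8: scale R3 → (0, 0, 0, 1)
  clear (0,3): R0 −= (1)R3 → (1, 0, 0, 0)
  clear (1,3): R1 −= (5)R3 → (0, 1, 0, 0)
  clear (2,3): R2 −= (8)R3 → (0, 0, 1, 0)

pivot columns: 0, 1, 2, 3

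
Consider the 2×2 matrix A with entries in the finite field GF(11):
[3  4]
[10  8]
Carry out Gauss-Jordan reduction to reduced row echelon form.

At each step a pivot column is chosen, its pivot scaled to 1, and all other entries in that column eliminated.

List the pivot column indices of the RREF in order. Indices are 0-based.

pivot columns: 0, 1

step 1: normalize row 0 (÷3) = (1, 5)
  row 1: subtract 10×row0 = (0, 2)
step 2: normalize row 1 (÷2) = (0, 1)
  row 0: subtract 5×row1 = (1, 0)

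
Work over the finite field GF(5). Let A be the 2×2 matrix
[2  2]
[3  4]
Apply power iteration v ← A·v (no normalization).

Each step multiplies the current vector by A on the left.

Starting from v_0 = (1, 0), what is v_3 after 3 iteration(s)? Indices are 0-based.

v_0 = (1, 0).
v_1 = A·v_0 = (2, 3).
v_2 = A·v_1 = (0, 3).
v_3 = A·v_2 = (1, 2).

v_3 = (1, 2)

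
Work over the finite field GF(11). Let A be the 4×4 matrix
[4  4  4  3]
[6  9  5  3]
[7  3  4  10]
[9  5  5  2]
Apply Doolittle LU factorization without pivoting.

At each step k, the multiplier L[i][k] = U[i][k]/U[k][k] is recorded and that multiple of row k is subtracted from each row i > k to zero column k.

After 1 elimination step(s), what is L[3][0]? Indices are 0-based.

L[3][0] = 5

Step 1: pivot at (0,0) is 4.
  row1 ← row1 − (7)·row0  ⇒  L[1][0]=7, U row1=(0, 3, 10, 4)
  row2 ← row2 − (10)·row0  ⇒  L[2][0]=10, U row2=(0, 7, 8, 2)
  row3 ← row3 − (5)·row0  ⇒  L[3][0]=5, U row3=(0, 7, 7, 9)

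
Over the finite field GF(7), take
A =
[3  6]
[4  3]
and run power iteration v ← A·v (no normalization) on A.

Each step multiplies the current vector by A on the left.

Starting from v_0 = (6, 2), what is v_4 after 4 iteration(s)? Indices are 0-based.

v_4 = (6, 5)

v_0 = (6, 2).
v_1 = A·v_0 = (2, 2).
v_2 = A·v_1 = (4, 0).
v_3 = A·v_2 = (5, 2).
v_4 = A·v_3 = (6, 5).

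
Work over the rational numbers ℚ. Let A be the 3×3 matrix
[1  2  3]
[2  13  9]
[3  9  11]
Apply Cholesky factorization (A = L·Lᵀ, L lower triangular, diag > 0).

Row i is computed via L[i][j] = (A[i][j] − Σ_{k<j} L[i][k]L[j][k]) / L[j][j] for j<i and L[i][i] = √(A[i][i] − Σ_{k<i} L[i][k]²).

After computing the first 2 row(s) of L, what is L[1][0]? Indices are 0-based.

L[1][0] = 2

Step 1: L[0][0] = √(1) = 1.
  L[1][0] = (2) / L[0][0] = 2.
Step 2: L[1][1] = √(9) = 3.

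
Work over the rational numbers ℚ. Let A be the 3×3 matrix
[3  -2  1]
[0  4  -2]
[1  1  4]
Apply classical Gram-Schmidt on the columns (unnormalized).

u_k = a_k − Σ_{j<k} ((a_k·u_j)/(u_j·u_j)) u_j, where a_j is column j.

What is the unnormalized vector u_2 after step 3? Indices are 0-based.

u_2 = (-216/185, -54/37, 648/185)

Step 1: u_0 = a_0 = (3, 0, 1).
Step 2: u_1 = a_1 − (-1/2)·u_0 = (-1/2, 4, 3/2).
Step 3: u_2 = a_2 − (7/10)·u_0 − (-5/37)·u_1 = (-216/185, -54/37, 648/185).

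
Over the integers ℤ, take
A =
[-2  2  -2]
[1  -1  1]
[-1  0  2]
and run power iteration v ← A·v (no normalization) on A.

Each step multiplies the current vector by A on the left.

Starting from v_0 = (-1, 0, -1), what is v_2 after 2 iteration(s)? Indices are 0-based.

v_0 = (-1, 0, -1).
v_1 = A·v_0 = (4, -2, -1).
v_2 = A·v_1 = (-10, 5, -6).

v_2 = (-10, 5, -6)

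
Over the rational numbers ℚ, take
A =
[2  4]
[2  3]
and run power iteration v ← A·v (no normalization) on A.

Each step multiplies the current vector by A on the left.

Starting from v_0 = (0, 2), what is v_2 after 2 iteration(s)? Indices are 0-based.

v_2 = (40, 34)

v_0 = (0, 2).
v_1 = A·v_0 = (8, 6).
v_2 = A·v_1 = (40, 34).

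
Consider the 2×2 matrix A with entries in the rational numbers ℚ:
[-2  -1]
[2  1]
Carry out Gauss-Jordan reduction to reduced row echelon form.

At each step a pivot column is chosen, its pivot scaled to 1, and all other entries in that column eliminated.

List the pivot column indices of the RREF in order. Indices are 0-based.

pivot columns: 0

pivot(0,0)=-2: scale R0 → (1, 1/2)
  clear (1,0): R1 −= (2)R0 → (0, 0)
col 1: no nonzero at/below row 1; advance.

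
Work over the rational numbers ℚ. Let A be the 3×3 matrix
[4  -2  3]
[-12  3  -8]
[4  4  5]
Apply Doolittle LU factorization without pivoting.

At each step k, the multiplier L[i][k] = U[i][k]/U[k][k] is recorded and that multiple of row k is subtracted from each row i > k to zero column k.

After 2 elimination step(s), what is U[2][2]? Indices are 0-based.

Step 1: pivot at (0,0) is 4.
  row1 ← row1 − (-3)·row0  ⇒  L[1][0]=-3, U row1=(0, -3, 1)
  row2 ← row2 − (1)·row0  ⇒  L[2][0]=1, U row2=(0, 6, 2)
Step 2: pivot at (1,1) is -3.
  row2 ← row2 − (-2)·row1  ⇒  L[2][1]=-2, U row2=(0, 0, 4)

U[2][2] = 4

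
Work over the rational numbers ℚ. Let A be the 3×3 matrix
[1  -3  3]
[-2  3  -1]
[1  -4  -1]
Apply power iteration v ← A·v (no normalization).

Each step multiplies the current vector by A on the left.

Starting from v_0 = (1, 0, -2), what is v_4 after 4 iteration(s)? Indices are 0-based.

v_0 = (1, 0, -2).
v_1 = A·v_0 = (-5, 0, 3).
v_2 = A·v_1 = (4, 7, -8).
v_3 = A·v_2 = (-41, 21, -16).
v_4 = A·v_3 = (-152, 161, -109).

v_4 = (-152, 161, -109)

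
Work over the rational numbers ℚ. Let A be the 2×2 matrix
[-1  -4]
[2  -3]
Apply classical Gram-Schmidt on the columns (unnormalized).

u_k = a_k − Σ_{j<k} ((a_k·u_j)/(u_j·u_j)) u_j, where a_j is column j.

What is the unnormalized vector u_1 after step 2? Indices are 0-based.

Step 1: u_0 = a_0 = (-1, 2).
Step 2: u_1 = a_1 − (-2/5)·u_0 = (-22/5, -11/5).

u_1 = (-22/5, -11/5)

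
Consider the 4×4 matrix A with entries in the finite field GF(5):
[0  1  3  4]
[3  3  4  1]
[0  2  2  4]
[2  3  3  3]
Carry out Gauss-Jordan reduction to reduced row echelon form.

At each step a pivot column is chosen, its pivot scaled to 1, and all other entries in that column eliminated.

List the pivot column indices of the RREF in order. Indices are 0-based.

pivot(0,0): swap R0↔R1
pivot(0,0)=3: scale R0 → (1, 1, 3, 2)
  clear (3,0): R3 −= (2)R0 → (0, 1, 2, 4)
pivot(1,1)=1: scale R1 → (0, 1, 3, 4)
  clear (0,1): R0 −= (1)R1 → (1, 0, 0, 3)
  clear (2,1): R2 −= (2)R1 → (0, 0, 1, 1)
  clear (3,1): R3 −= (1)R1 → (0, 0, 4, 0)
pivot(2,2)=1: scale R2 → (0, 0, 1, 1)
  clear (1,2): R1 −= (3)R2 → (0, 1, 0, 1)
  clear (3,2): R3 −= (4)R2 → (0, 0, 0, 1)
pivot(3,3)=1: scale R3 → (0, 0, 0, 1)
  clear (0,3): R0 −= (3)R3 → (1, 0, 0, 0)
  clear (1,3): R1 −= (1)R3 → (0, 1, 0, 0)
  clear (2,3): R2 −= (1)R3 → (0, 0, 1, 0)

pivot columns: 0, 1, 2, 3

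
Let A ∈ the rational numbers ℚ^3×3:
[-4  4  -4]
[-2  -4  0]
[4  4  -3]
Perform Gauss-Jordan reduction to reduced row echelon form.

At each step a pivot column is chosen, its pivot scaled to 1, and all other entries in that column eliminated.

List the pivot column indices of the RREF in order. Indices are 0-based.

pivot(0,0)=-4: scale R0 → (1, -1, 1)
  clear (1,0): R1 −= (-2)R0 → (0, -6, 2)
  clear (2,0): R2 −= (4)R0 → (0, 8, -7)
pivot(1,1)=-6: scale R1 → (0, 1, -1/3)
  clear (0,1): R0 −= (-1)R1 → (1, 0, 2/3)
  clear (2,1): R2 −= (8)R1 → (0, 0, -13/3)
pivot(2,2)=-13/3: scale R2 → (0, 0, 1)
  clear (0,2): R0 −= (2/3)R2 → (1, 0, 0)
  clear (1,2): R1 −= (-1/3)R2 → (0, 1, 0)

pivot columns: 0, 1, 2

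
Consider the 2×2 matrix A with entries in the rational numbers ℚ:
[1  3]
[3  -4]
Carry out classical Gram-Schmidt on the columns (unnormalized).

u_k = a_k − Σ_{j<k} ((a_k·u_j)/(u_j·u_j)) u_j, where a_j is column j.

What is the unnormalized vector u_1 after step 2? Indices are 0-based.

u_1 = (39/10, -13/10)

Step 1: u_0 = a_0 = (1, 3).
Step 2: u_1 = a_1 − (-9/10)·u_0 = (39/10, -13/10).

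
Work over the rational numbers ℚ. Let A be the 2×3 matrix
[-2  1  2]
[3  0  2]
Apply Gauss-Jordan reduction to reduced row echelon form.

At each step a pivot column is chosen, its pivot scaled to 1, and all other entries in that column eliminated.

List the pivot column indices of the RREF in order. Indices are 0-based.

[1] R0 /= -2  ⇒  (1, -1/2, -1)
     R1 -= 3·R0  ⇒  (0, 3/2, 5)
[2] R1 /= 3/2  ⇒  (0, 1, 10/3)
     R0 -= -1/2·R1  ⇒  (1, 0, 2/3)

pivot columns: 0, 1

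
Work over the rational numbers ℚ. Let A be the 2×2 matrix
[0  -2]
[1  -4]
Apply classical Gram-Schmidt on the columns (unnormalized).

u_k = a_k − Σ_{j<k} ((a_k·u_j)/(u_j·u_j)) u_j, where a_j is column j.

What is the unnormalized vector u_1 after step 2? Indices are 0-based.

u_1 = (-2, 0)

Step 1: u_0 = a_0 = (0, 1).
Step 2: u_1 = a_1 − (-4)·u_0 = (-2, 0).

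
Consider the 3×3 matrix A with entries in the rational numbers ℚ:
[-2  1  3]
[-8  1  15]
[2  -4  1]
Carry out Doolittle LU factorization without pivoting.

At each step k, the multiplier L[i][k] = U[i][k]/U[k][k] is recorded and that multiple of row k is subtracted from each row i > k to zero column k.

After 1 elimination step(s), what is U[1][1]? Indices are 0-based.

U[1][1] = -3

k=0: U[0][0]=-2
  eliminate (1,0): mult=4, new row 1: (0, -3, 3); set L[1][0]=4
  eliminate (2,0): mult=-1, new row 2: (0, -3, 4); set L[2][0]=-1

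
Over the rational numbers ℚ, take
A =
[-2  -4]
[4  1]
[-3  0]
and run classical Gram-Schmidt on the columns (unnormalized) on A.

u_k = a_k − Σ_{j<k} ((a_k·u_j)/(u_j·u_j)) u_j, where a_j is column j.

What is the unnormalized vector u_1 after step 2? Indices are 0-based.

Step 1: u_0 = a_0 = (-2, 4, -3).
Step 2: u_1 = a_1 − (12/29)·u_0 = (-92/29, -19/29, 36/29).

u_1 = (-92/29, -19/29, 36/29)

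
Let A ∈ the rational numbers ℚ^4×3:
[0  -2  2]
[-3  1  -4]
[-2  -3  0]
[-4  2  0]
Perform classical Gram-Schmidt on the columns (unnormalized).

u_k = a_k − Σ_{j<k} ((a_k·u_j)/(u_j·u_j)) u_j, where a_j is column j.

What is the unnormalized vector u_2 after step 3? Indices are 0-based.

Step 1: u_0 = a_0 = (0, -3, -2, -4).
Step 2: u_1 = a_1 − (-5/29)·u_0 = (-2, 14/29, -97/29, 38/29).
Step 3: u_2 = a_2 − (12/29)·u_0 − (-172/497)·u_1 = (650/497, -184/71, -164/497, 1048/497).

u_2 = (650/497, -184/71, -164/497, 1048/497)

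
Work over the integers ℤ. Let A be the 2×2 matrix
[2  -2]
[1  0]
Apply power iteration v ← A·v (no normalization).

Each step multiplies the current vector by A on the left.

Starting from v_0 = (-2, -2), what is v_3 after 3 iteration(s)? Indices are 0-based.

v_3 = (8, 4)

v_0 = (-2, -2).
v_1 = A·v_0 = (0, -2).
v_2 = A·v_1 = (4, 0).
v_3 = A·v_2 = (8, 4).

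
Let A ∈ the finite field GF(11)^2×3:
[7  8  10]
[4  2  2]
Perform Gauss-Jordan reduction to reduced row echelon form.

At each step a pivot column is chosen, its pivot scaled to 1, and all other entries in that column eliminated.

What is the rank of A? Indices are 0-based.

step 1: normalize row 0 (÷7) = (1, 9, 3)
  row 1: subtract 4×row0 = (0, 10, 1)
step 2: normalize row 1 (÷10) = (0, 1, 10)
  row 0: subtract 9×row1 = (1, 0, 1)

rank = 2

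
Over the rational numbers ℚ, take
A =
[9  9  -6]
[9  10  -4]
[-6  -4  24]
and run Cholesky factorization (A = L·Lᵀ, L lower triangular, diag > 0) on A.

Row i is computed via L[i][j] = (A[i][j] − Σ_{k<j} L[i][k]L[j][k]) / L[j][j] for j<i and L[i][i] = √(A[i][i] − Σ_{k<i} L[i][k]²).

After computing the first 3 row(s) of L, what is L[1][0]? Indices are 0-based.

L[1][0] = 3

Step 1: L[0][0] = √(9) = 3.
  L[1][0] = (9) / L[0][0] = 3.
Step 2: L[1][1] = √(1) = 1.
  L[2][0] = (-6) / L[0][0] = -2.
  L[2][1] = (2) / L[1][1] = 2.
Step 3: L[2][2] = √(16) = 4.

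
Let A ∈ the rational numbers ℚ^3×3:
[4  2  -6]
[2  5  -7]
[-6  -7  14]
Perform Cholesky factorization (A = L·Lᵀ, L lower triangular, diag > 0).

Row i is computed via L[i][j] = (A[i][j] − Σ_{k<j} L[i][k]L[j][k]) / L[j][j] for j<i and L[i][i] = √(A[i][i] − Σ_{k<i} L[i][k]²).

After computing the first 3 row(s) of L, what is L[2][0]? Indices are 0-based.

Step 1: L[0][0] = √(4) = 2.
  L[1][0] = (2) / L[0][0] = 1.
Step 2: L[1][1] = √(4) = 2.
  L[2][0] = (-6) / L[0][0] = -3.
  L[2][1] = (-4) / L[1][1] = -2.
Step 3: L[2][2] = √(1) = 1.

L[2][0] = -3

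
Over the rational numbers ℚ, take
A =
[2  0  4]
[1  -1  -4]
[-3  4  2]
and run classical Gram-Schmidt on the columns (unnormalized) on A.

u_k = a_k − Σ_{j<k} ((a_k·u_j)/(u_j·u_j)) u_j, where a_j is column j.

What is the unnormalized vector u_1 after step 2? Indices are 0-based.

Step 1: u_0 = a_0 = (2, 1, -3).
Step 2: u_1 = a_1 − (-13/14)·u_0 = (13/7, -1/14, 17/14).

u_1 = (13/7, -1/14, 17/14)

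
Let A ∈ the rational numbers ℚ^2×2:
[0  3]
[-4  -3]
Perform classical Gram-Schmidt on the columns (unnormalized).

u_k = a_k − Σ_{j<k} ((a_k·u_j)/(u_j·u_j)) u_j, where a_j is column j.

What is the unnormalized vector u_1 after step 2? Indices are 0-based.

u_1 = (3, 0)

Step 1: u_0 = a_0 = (0, -4).
Step 2: u_1 = a_1 − (3/4)·u_0 = (3, 0).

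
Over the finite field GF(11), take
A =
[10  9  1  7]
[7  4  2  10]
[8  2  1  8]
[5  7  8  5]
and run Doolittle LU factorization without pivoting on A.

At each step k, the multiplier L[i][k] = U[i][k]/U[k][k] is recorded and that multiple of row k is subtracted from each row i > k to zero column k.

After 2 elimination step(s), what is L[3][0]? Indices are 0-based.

L[3][0] = 6

[col 0] pivot 10
  R1 -= 4*R0 → (0, 1, 9, 4)  (L[1][0] := 4)
  R2 -= 3*R0 → (0, 8, 9, 9)  (L[2][0] := 3)
  R3 -= 6*R0 → (0, 8, 2, 7)  (L[3][0] := 6)
[col 1] pivot 1
  R2 -= 8*R1 → (0, 0, 3, 10)  (L[2][1] := 8)
  R3 -= 8*R1 → (0, 0, 7, 8)  (L[3][1] := 8)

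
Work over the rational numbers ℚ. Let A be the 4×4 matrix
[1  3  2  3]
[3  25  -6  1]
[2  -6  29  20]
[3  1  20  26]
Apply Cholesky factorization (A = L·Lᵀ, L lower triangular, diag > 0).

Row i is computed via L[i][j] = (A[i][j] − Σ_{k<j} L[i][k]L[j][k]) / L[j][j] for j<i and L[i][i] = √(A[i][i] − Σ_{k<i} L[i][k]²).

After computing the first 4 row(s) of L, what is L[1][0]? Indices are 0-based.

L[1][0] = 3

Step 1: L[0][0] = √(1) = 1.
  L[1][0] = (3) / L[0][0] = 3.
Step 2: L[1][1] = √(16) = 4.
  L[2][0] = (2) / L[0][0] = 2.
  L[2][1] = (-12) / L[1][1] = -3.
Step 3: L[2][2] = √(16) = 4.
  L[3][0] = (3) / L[0][0] = 3.
  L[3][1] = (-8) / L[1][1] = -2.
  L[3][2] = (8) / L[2][2] = 2.
Step 4: L[3][3] = √(9) = 3.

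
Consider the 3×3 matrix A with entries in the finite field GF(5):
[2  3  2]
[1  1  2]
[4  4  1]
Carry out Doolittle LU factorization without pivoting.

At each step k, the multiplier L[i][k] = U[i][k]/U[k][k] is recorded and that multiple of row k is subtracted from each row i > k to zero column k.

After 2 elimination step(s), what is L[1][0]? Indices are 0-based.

L[1][0] = 3

Step 1: pivot at (0,0) is 2.
  row1 ← row1 − (3)·row0  ⇒  L[1][0]=3, U row1=(0, 2, 1)
  row2 ← row2 − (2)·row0  ⇒  L[2][0]=2, U row2=(0, 3, 2)
Step 2: pivot at (1,1) is 2.
  row2 ← row2 − (4)·row1  ⇒  L[2][1]=4, U row2=(0, 0, 3)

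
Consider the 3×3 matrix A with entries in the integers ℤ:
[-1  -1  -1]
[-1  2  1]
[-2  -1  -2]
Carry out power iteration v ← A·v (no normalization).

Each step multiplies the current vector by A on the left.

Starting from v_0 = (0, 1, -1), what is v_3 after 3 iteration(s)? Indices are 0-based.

v_0 = (0, 1, -1).
v_1 = A·v_0 = (0, 1, 1).
v_2 = A·v_1 = (-2, 3, -3).
v_3 = A·v_2 = (2, 5, 7).

v_3 = (2, 5, 7)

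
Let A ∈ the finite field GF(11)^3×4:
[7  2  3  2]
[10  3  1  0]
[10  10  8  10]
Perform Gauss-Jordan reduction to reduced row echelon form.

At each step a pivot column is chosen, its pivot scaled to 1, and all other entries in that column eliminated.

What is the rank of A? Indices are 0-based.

rank = 3

pivot(0,0)=7: scale R0 → (1, 5, 2, 5)
  clear (1,0): R1 −= (10)R0 → (0, 8, 3, 5)
  clear (2,0): R2 −= (10)R0 → (0, 4, 10, 4)
pivot(1,1)=8: scale R1 → (0, 1, 10, 2)
  clear (0,1): R0 −= (5)R1 → (1, 0, 7, 6)
  clear (2,1): R2 −= (4)R1 → (0, 0, 3, 7)
pivot(2,2)=3: scale R2 → (0, 0, 1, 6)
  clear (0,2): R0 −= (7)R2 → (1, 0, 0, 8)
  clear (1,2): R1 −= (10)R2 → (0, 1, 0, 8)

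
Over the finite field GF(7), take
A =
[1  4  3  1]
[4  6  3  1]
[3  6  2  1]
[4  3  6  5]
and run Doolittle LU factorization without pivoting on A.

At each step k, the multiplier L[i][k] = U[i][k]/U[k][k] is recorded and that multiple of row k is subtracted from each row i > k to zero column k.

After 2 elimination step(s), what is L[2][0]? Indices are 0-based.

L[2][0] = 3

[col 0] pivot 1
  R1 -= 4*R0 → (0, 4, 5, 4)  (L[1][0] := 4)
  R2 -= 3*R0 → (0, 1, 0, 5)  (L[2][0] := 3)
  R3 -= 4*R0 → (0, 1, 1, 1)  (L[3][0] := 4)
[col 1] pivot 4
  R2 -= 2*R1 → (0, 0, 4, 4)  (L[2][1] := 2)
  R3 -= 2*R1 → (0, 0, 5, 0)  (L[3][1] := 2)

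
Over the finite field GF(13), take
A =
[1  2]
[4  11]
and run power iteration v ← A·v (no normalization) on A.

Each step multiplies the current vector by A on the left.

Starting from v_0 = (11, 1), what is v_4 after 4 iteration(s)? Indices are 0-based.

v_0 = (11, 1).
v_1 = A·v_0 = (0, 3).
v_2 = A·v_1 = (6, 7).
v_3 = A·v_2 = (7, 10).
v_4 = A·v_3 = (1, 8).

v_4 = (1, 8)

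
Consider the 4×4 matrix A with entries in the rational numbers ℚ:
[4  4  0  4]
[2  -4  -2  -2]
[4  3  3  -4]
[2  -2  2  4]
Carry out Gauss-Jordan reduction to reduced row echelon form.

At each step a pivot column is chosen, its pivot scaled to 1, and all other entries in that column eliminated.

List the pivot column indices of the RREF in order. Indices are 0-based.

step 1: normalize row 0 (÷4) = (1, 1, 0, 1)
  row 1: subtract 2×row0 = (0, -6, -2, -4)
  row 2: subtract 4×row0 = (0, -1, 3, -8)
  row 3: subtract 2×row0 = (0, -4, 2, 2)
step 2: normalize row 1 (÷-6) = (0, 1, 1/3, 2/3)
  row 0: subtract 1×row1 = (1, 0, -1/3, 1/3)
  row 2: subtract -1×row1 = (0, 0, 10/3, -22/3)
  row 3: subtract -4×row1 = (0, 0, 10/3, 14/3)
step 3: normalize row 2 (÷10/3) = (0, 0, 1, -11/5)
  row 0: subtract -1/3×row2 = (1, 0, 0, -2/5)
  row 1: subtract 1/3×row2 = (0, 1, 0, 7/5)
  row 3: subtract 10/3×row2 = (0, 0, 0, 12)
step 4: normalize row 3 (÷12) = (0, 0, 0, 1)
  row 0: subtract -2/5×row3 = (1, 0, 0, 0)
  row 1: subtract 7/5×row3 = (0, 1, 0, 0)
  row 2: subtract -11/5×row3 = (0, 0, 1, 0)

pivot columns: 0, 1, 2, 3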